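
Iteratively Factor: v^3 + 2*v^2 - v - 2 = (v + 2)*(v^2 - 1) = (v - 1)*(v + 2)*(v + 1)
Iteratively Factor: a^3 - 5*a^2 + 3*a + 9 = (a - 3)*(a^2 - 2*a - 3) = (a - 3)^2*(a + 1)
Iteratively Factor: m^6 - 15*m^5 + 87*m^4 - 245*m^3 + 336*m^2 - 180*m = (m - 5)*(m^5 - 10*m^4 + 37*m^3 - 60*m^2 + 36*m) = (m - 5)*(m - 2)*(m^4 - 8*m^3 + 21*m^2 - 18*m) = m*(m - 5)*(m - 2)*(m^3 - 8*m^2 + 21*m - 18) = m*(m - 5)*(m - 2)^2*(m^2 - 6*m + 9) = m*(m - 5)*(m - 3)*(m - 2)^2*(m - 3)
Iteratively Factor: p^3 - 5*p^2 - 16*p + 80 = (p - 4)*(p^2 - p - 20) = (p - 5)*(p - 4)*(p + 4)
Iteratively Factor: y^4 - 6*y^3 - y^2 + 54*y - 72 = (y - 3)*(y^3 - 3*y^2 - 10*y + 24) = (y - 4)*(y - 3)*(y^2 + y - 6) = (y - 4)*(y - 3)*(y + 3)*(y - 2)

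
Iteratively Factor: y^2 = (y)*(y)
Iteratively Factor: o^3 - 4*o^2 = (o)*(o^2 - 4*o) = o*(o - 4)*(o)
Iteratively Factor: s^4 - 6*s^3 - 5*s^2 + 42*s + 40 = (s - 4)*(s^3 - 2*s^2 - 13*s - 10) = (s - 5)*(s - 4)*(s^2 + 3*s + 2) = (s - 5)*(s - 4)*(s + 2)*(s + 1)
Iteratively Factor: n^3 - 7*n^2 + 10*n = (n - 2)*(n^2 - 5*n) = n*(n - 2)*(n - 5)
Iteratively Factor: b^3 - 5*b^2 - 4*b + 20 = (b + 2)*(b^2 - 7*b + 10) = (b - 5)*(b + 2)*(b - 2)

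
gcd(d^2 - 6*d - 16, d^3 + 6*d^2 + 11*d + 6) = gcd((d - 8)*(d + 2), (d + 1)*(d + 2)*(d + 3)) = d + 2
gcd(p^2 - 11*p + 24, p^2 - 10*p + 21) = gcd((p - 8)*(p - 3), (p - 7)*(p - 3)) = p - 3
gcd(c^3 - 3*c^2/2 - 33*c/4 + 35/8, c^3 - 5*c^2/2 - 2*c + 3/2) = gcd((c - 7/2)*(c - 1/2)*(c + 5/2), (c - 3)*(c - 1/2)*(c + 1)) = c - 1/2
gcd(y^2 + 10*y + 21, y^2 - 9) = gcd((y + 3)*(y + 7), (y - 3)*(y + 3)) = y + 3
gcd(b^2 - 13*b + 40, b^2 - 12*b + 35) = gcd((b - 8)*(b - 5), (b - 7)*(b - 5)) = b - 5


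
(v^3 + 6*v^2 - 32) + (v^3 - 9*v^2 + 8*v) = 2*v^3 - 3*v^2 + 8*v - 32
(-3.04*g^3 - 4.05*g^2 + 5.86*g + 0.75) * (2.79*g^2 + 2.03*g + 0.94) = -8.4816*g^5 - 17.4707*g^4 + 5.2703*g^3 + 10.1813*g^2 + 7.0309*g + 0.705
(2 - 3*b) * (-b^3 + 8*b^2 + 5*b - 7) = 3*b^4 - 26*b^3 + b^2 + 31*b - 14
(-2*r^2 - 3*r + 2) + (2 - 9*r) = -2*r^2 - 12*r + 4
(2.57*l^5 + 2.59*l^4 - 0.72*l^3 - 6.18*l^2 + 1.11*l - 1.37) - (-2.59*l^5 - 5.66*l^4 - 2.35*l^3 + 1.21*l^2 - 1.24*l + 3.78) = 5.16*l^5 + 8.25*l^4 + 1.63*l^3 - 7.39*l^2 + 2.35*l - 5.15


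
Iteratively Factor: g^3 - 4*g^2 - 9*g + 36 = (g + 3)*(g^2 - 7*g + 12) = (g - 4)*(g + 3)*(g - 3)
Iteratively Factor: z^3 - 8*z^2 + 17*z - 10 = (z - 2)*(z^2 - 6*z + 5) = (z - 2)*(z - 1)*(z - 5)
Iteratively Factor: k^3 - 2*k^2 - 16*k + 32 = (k - 2)*(k^2 - 16) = (k - 2)*(k + 4)*(k - 4)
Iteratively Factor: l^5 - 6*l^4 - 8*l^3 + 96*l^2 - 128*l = (l - 4)*(l^4 - 2*l^3 - 16*l^2 + 32*l) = (l - 4)*(l - 2)*(l^3 - 16*l) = (l - 4)^2*(l - 2)*(l^2 + 4*l) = l*(l - 4)^2*(l - 2)*(l + 4)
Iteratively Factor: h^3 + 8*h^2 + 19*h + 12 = (h + 1)*(h^2 + 7*h + 12) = (h + 1)*(h + 3)*(h + 4)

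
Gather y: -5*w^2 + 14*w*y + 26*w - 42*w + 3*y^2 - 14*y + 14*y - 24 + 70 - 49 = -5*w^2 + 14*w*y - 16*w + 3*y^2 - 3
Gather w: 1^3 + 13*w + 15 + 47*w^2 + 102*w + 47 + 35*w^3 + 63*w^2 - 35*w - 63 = 35*w^3 + 110*w^2 + 80*w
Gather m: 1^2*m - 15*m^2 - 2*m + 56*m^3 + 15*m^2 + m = 56*m^3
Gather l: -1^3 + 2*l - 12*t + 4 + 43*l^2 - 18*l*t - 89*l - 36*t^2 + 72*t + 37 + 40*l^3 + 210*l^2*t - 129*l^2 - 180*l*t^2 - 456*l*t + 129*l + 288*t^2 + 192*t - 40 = 40*l^3 + l^2*(210*t - 86) + l*(-180*t^2 - 474*t + 42) + 252*t^2 + 252*t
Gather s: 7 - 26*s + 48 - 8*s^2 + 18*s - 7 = -8*s^2 - 8*s + 48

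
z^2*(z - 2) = z^3 - 2*z^2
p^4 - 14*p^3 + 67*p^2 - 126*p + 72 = (p - 6)*(p - 4)*(p - 3)*(p - 1)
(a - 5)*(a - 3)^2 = a^3 - 11*a^2 + 39*a - 45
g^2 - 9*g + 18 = (g - 6)*(g - 3)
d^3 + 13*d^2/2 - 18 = (d - 3/2)*(d + 2)*(d + 6)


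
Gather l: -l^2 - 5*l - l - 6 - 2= -l^2 - 6*l - 8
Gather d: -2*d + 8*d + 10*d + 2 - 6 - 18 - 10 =16*d - 32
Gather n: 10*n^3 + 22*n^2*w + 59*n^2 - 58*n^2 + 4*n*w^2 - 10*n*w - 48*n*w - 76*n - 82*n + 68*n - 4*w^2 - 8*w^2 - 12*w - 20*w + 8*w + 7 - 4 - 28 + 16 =10*n^3 + n^2*(22*w + 1) + n*(4*w^2 - 58*w - 90) - 12*w^2 - 24*w - 9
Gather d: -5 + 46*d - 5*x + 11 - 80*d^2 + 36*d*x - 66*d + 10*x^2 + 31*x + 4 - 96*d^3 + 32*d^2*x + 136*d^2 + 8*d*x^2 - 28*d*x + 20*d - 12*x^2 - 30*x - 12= -96*d^3 + d^2*(32*x + 56) + d*(8*x^2 + 8*x) - 2*x^2 - 4*x - 2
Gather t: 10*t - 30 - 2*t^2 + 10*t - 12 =-2*t^2 + 20*t - 42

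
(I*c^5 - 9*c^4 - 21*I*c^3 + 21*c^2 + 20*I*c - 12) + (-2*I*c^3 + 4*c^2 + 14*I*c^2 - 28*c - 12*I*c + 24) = I*c^5 - 9*c^4 - 23*I*c^3 + 25*c^2 + 14*I*c^2 - 28*c + 8*I*c + 12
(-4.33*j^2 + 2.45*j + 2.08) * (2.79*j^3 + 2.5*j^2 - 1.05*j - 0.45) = -12.0807*j^5 - 3.9895*j^4 + 16.4747*j^3 + 4.576*j^2 - 3.2865*j - 0.936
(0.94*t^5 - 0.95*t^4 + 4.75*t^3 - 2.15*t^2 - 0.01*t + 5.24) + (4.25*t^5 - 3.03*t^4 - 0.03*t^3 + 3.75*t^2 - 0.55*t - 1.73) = 5.19*t^5 - 3.98*t^4 + 4.72*t^3 + 1.6*t^2 - 0.56*t + 3.51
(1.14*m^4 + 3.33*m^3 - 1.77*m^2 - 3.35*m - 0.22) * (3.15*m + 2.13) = 3.591*m^5 + 12.9177*m^4 + 1.5174*m^3 - 14.3226*m^2 - 7.8285*m - 0.4686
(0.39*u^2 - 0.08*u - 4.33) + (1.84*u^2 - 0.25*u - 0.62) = 2.23*u^2 - 0.33*u - 4.95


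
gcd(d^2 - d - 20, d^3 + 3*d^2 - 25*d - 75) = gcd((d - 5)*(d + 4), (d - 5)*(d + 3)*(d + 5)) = d - 5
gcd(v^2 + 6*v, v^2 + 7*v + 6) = v + 6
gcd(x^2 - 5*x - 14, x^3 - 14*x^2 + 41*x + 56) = x - 7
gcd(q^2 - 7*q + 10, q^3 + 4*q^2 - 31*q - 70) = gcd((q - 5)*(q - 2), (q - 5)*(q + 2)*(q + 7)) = q - 5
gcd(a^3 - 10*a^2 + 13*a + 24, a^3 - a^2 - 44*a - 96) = a - 8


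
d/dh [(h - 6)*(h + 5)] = 2*h - 1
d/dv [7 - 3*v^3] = -9*v^2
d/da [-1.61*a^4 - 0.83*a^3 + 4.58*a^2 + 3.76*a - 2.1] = -6.44*a^3 - 2.49*a^2 + 9.16*a + 3.76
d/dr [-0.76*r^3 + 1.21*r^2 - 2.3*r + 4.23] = -2.28*r^2 + 2.42*r - 2.3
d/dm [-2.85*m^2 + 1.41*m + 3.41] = 1.41 - 5.7*m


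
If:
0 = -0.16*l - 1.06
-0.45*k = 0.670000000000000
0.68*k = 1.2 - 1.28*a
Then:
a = 1.73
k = -1.49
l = -6.62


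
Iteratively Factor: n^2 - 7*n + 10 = (n - 2)*(n - 5)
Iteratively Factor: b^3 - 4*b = (b)*(b^2 - 4) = b*(b + 2)*(b - 2)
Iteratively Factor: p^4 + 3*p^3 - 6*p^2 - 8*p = (p + 4)*(p^3 - p^2 - 2*p) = (p - 2)*(p + 4)*(p^2 + p) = (p - 2)*(p + 1)*(p + 4)*(p)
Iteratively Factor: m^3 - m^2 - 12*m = (m - 4)*(m^2 + 3*m) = m*(m - 4)*(m + 3)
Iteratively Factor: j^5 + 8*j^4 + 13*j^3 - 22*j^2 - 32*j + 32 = (j + 2)*(j^4 + 6*j^3 + j^2 - 24*j + 16) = (j - 1)*(j + 2)*(j^3 + 7*j^2 + 8*j - 16) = (j - 1)*(j + 2)*(j + 4)*(j^2 + 3*j - 4) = (j - 1)^2*(j + 2)*(j + 4)*(j + 4)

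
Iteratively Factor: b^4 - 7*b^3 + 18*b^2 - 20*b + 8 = (b - 2)*(b^3 - 5*b^2 + 8*b - 4) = (b - 2)*(b - 1)*(b^2 - 4*b + 4) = (b - 2)^2*(b - 1)*(b - 2)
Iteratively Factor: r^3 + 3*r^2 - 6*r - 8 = (r - 2)*(r^2 + 5*r + 4) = (r - 2)*(r + 4)*(r + 1)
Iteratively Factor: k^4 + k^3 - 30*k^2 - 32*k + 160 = (k - 2)*(k^3 + 3*k^2 - 24*k - 80) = (k - 2)*(k + 4)*(k^2 - k - 20) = (k - 2)*(k + 4)^2*(k - 5)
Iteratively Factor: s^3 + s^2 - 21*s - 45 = (s + 3)*(s^2 - 2*s - 15) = (s + 3)^2*(s - 5)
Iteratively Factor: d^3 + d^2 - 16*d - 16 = (d + 1)*(d^2 - 16) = (d + 1)*(d + 4)*(d - 4)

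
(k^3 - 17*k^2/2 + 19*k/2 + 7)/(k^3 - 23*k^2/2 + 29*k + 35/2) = (k - 2)/(k - 5)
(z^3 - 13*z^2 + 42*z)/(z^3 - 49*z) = (z - 6)/(z + 7)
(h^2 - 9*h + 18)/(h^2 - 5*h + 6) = (h - 6)/(h - 2)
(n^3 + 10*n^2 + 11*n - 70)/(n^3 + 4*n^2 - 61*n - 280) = (n - 2)/(n - 8)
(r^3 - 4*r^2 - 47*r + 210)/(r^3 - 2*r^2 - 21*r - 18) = (r^2 + 2*r - 35)/(r^2 + 4*r + 3)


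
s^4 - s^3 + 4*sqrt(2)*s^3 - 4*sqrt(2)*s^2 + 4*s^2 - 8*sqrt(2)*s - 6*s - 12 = (s - 2)*(s + 1)*(s + sqrt(2))*(s + 3*sqrt(2))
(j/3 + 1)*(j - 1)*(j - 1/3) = j^3/3 + 5*j^2/9 - 11*j/9 + 1/3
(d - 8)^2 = d^2 - 16*d + 64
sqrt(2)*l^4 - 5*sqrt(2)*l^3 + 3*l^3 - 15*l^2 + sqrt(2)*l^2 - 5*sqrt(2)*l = l*(l - 5)*(l + sqrt(2))*(sqrt(2)*l + 1)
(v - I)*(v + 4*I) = v^2 + 3*I*v + 4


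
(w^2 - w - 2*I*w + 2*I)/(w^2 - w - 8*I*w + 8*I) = (w - 2*I)/(w - 8*I)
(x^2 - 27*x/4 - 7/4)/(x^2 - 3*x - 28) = (x + 1/4)/(x + 4)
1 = 1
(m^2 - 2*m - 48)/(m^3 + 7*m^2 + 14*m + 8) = (m^2 - 2*m - 48)/(m^3 + 7*m^2 + 14*m + 8)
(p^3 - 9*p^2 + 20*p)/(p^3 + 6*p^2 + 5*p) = (p^2 - 9*p + 20)/(p^2 + 6*p + 5)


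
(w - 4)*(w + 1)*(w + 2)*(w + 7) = w^4 + 6*w^3 - 17*w^2 - 78*w - 56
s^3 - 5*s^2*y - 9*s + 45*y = (s - 3)*(s + 3)*(s - 5*y)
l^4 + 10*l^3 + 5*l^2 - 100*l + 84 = (l - 2)*(l - 1)*(l + 6)*(l + 7)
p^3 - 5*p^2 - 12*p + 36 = (p - 6)*(p - 2)*(p + 3)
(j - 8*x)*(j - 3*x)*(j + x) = j^3 - 10*j^2*x + 13*j*x^2 + 24*x^3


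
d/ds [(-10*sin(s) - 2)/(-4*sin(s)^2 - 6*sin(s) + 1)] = 2*(-8*sin(s) + 10*cos(2*s) - 21)*cos(s)/(4*sin(s)^2 + 6*sin(s) - 1)^2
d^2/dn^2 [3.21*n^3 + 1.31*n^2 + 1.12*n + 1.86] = 19.26*n + 2.62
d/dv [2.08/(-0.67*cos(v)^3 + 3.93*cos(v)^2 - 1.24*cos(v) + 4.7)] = (-4.1808*cos(v)^2 + 16.3488*cos(v) - 2.5792)*sin(v)/(0.67*cos(v)^3 - 3.93*cos(v)^2 + 1.24*cos(v) - 4.7)^2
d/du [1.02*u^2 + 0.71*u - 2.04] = 2.04*u + 0.71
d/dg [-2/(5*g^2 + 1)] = 20*g/(5*g^2 + 1)^2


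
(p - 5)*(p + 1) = p^2 - 4*p - 5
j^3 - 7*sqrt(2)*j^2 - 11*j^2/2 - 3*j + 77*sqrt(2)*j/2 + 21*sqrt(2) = (j - 6)*(j + 1/2)*(j - 7*sqrt(2))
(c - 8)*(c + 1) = c^2 - 7*c - 8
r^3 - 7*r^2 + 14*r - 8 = (r - 4)*(r - 2)*(r - 1)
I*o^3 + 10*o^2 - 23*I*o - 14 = (o - 7*I)*(o - 2*I)*(I*o + 1)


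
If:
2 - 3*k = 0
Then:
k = 2/3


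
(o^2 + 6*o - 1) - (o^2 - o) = 7*o - 1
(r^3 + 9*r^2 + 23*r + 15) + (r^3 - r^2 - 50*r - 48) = 2*r^3 + 8*r^2 - 27*r - 33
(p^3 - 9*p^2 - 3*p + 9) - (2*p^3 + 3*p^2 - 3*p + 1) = -p^3 - 12*p^2 + 8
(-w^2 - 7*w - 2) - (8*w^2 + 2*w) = -9*w^2 - 9*w - 2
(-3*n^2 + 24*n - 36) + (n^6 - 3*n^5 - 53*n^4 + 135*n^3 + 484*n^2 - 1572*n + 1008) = n^6 - 3*n^5 - 53*n^4 + 135*n^3 + 481*n^2 - 1548*n + 972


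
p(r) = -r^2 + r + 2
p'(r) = 1 - 2*r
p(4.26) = -11.89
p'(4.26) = -7.52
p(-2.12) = -4.61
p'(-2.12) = 5.24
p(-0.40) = 1.44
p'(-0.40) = 1.80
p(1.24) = 1.70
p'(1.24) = -1.48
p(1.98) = 0.06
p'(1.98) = -2.96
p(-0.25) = 1.69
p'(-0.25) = 1.50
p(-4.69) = -24.69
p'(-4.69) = 10.38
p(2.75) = -2.81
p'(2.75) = -4.50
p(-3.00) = -10.00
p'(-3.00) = 7.00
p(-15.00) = -238.00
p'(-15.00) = 31.00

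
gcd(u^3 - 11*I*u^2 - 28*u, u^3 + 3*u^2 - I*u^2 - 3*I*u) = u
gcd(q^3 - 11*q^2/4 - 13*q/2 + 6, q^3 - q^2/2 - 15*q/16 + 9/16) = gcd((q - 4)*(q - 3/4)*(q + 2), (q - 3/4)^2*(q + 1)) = q - 3/4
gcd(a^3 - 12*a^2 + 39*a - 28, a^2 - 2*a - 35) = a - 7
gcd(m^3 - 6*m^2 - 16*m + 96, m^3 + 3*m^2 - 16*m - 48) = m^2 - 16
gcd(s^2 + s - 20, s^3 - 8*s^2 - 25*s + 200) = s + 5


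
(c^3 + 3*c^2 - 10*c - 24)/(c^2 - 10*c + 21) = (c^2 + 6*c + 8)/(c - 7)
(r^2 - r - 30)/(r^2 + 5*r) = (r - 6)/r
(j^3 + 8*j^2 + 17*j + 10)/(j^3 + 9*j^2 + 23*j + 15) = (j + 2)/(j + 3)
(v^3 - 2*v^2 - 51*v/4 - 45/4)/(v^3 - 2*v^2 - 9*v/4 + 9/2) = (2*v^2 - 7*v - 15)/(2*v^2 - 7*v + 6)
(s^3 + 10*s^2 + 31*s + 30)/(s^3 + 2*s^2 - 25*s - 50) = (s + 3)/(s - 5)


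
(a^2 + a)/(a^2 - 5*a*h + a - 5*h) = a/(a - 5*h)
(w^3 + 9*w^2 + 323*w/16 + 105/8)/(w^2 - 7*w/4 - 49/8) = (4*w^2 + 29*w + 30)/(2*(2*w - 7))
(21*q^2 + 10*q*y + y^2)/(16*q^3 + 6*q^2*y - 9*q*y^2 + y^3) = (21*q^2 + 10*q*y + y^2)/(16*q^3 + 6*q^2*y - 9*q*y^2 + y^3)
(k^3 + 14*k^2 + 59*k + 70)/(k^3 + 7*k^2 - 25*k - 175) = (k + 2)/(k - 5)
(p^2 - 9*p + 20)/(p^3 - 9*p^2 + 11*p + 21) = (p^2 - 9*p + 20)/(p^3 - 9*p^2 + 11*p + 21)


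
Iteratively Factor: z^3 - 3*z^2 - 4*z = (z + 1)*(z^2 - 4*z) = (z - 4)*(z + 1)*(z)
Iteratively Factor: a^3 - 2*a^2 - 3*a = (a - 3)*(a^2 + a) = a*(a - 3)*(a + 1)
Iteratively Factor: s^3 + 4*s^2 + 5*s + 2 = (s + 1)*(s^2 + 3*s + 2) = (s + 1)*(s + 2)*(s + 1)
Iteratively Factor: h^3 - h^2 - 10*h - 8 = (h + 2)*(h^2 - 3*h - 4) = (h - 4)*(h + 2)*(h + 1)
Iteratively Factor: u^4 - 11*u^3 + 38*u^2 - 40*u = (u - 5)*(u^3 - 6*u^2 + 8*u) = (u - 5)*(u - 2)*(u^2 - 4*u) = u*(u - 5)*(u - 2)*(u - 4)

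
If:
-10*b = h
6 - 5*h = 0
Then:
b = -3/25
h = 6/5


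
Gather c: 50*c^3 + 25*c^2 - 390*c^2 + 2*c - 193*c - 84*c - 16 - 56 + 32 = 50*c^3 - 365*c^2 - 275*c - 40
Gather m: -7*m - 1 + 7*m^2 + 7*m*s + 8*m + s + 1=7*m^2 + m*(7*s + 1) + s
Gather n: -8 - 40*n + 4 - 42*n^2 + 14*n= -42*n^2 - 26*n - 4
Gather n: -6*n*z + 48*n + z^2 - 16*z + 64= n*(48 - 6*z) + z^2 - 16*z + 64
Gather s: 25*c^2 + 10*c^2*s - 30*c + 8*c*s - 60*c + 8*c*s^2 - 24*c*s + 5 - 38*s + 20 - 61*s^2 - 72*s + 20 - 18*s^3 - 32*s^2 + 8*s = 25*c^2 - 90*c - 18*s^3 + s^2*(8*c - 93) + s*(10*c^2 - 16*c - 102) + 45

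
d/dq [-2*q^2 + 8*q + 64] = 8 - 4*q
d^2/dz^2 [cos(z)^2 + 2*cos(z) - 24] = -2*cos(z) - 2*cos(2*z)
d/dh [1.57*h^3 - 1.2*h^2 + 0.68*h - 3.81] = 4.71*h^2 - 2.4*h + 0.68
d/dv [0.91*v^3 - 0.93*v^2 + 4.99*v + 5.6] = 2.73*v^2 - 1.86*v + 4.99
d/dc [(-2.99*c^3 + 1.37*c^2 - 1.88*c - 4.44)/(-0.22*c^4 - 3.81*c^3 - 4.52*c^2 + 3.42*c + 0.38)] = (-0.6578*c^6 + 0.602800000000002*c^5 + 17.4937*c^4 - 38.6844*c^3 - 57.97*c^2 - 39.0964*c + 14.4704)/(0.0484*c^8 + 1.6764*c^7 + 16.5049*c^6 + 32.9376*c^5 - 5.79720000000001*c^4 - 33.8124*c^3 + 8.2612*c^2 + 2.5992*c + 0.1444)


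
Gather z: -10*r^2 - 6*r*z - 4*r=-10*r^2 - 6*r*z - 4*r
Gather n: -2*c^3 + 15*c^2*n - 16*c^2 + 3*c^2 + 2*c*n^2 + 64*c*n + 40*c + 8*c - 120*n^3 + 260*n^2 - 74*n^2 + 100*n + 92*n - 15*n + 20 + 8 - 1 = -2*c^3 - 13*c^2 + 48*c - 120*n^3 + n^2*(2*c + 186) + n*(15*c^2 + 64*c + 177) + 27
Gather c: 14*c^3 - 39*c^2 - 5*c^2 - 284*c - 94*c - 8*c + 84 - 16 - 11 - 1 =14*c^3 - 44*c^2 - 386*c + 56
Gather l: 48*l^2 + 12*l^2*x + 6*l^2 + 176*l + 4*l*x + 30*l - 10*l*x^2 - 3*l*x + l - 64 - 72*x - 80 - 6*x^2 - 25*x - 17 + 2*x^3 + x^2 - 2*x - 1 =l^2*(12*x + 54) + l*(-10*x^2 + x + 207) + 2*x^3 - 5*x^2 - 99*x - 162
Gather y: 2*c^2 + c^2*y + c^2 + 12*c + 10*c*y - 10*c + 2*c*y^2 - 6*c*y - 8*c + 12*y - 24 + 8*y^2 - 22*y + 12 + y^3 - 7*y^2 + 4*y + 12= 3*c^2 - 6*c + y^3 + y^2*(2*c + 1) + y*(c^2 + 4*c - 6)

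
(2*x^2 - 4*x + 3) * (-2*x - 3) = -4*x^3 + 2*x^2 + 6*x - 9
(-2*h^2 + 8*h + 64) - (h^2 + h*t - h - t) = -3*h^2 - h*t + 9*h + t + 64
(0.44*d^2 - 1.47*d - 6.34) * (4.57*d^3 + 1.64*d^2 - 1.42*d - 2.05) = 2.0108*d^5 - 5.9963*d^4 - 32.0094*d^3 - 9.2122*d^2 + 12.0163*d + 12.997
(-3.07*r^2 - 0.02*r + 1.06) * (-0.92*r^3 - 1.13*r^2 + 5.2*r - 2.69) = 2.8244*r^5 + 3.4875*r^4 - 16.9166*r^3 + 6.9565*r^2 + 5.5658*r - 2.8514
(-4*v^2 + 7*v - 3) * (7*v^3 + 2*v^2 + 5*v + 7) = -28*v^5 + 41*v^4 - 27*v^3 + v^2 + 34*v - 21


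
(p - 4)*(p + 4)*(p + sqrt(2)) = p^3 + sqrt(2)*p^2 - 16*p - 16*sqrt(2)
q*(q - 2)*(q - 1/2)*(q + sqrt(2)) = q^4 - 5*q^3/2 + sqrt(2)*q^3 - 5*sqrt(2)*q^2/2 + q^2 + sqrt(2)*q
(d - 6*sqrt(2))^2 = d^2 - 12*sqrt(2)*d + 72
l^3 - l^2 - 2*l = l*(l - 2)*(l + 1)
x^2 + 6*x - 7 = (x - 1)*(x + 7)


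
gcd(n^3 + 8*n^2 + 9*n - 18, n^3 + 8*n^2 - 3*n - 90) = n + 6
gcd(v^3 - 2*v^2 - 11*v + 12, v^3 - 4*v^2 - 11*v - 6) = 1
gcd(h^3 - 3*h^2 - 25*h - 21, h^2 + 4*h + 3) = h^2 + 4*h + 3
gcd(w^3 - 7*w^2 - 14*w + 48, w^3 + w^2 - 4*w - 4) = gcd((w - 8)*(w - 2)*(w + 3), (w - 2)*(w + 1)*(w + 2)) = w - 2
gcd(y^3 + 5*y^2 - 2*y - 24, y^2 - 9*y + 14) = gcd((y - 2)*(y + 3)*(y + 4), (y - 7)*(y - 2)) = y - 2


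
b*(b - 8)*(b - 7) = b^3 - 15*b^2 + 56*b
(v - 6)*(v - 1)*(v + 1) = v^3 - 6*v^2 - v + 6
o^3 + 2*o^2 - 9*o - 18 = (o - 3)*(o + 2)*(o + 3)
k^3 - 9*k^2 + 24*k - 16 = (k - 4)^2*(k - 1)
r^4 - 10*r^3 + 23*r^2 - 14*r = r*(r - 7)*(r - 2)*(r - 1)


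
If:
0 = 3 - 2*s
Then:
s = 3/2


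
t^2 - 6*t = t*(t - 6)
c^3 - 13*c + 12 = (c - 3)*(c - 1)*(c + 4)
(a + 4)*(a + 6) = a^2 + 10*a + 24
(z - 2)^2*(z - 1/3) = z^3 - 13*z^2/3 + 16*z/3 - 4/3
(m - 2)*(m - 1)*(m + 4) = m^3 + m^2 - 10*m + 8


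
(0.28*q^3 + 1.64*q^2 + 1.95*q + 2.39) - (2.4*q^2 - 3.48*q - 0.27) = 0.28*q^3 - 0.76*q^2 + 5.43*q + 2.66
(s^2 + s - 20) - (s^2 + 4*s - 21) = 1 - 3*s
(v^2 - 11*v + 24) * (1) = v^2 - 11*v + 24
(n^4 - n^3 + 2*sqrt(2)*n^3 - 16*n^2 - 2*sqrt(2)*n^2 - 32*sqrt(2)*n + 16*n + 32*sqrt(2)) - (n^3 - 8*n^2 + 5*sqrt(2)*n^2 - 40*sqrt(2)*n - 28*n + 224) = n^4 - 2*n^3 + 2*sqrt(2)*n^3 - 7*sqrt(2)*n^2 - 8*n^2 + 8*sqrt(2)*n + 44*n - 224 + 32*sqrt(2)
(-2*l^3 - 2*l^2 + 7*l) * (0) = 0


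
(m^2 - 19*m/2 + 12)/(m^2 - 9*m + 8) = (m - 3/2)/(m - 1)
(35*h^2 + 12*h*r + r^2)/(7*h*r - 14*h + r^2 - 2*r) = (5*h + r)/(r - 2)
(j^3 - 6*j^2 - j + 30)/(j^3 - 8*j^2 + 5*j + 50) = (j - 3)/(j - 5)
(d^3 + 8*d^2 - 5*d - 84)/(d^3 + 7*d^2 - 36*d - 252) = (d^2 + d - 12)/(d^2 - 36)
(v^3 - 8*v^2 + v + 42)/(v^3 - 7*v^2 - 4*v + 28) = (v - 3)/(v - 2)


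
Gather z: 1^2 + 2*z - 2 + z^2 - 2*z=z^2 - 1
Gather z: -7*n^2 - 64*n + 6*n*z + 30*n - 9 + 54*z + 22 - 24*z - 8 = -7*n^2 - 34*n + z*(6*n + 30) + 5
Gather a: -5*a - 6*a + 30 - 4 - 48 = -11*a - 22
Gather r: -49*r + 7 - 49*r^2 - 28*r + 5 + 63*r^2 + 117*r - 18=14*r^2 + 40*r - 6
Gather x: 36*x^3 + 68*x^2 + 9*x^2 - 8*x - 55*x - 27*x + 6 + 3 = 36*x^3 + 77*x^2 - 90*x + 9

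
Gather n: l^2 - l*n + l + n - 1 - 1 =l^2 + l + n*(1 - l) - 2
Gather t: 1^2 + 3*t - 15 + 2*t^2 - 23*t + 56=2*t^2 - 20*t + 42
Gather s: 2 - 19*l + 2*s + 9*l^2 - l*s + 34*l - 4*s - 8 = 9*l^2 + 15*l + s*(-l - 2) - 6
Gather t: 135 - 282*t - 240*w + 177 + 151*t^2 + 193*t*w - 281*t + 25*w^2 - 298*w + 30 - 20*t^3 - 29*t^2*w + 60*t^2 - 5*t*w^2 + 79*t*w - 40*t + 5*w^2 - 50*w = -20*t^3 + t^2*(211 - 29*w) + t*(-5*w^2 + 272*w - 603) + 30*w^2 - 588*w + 342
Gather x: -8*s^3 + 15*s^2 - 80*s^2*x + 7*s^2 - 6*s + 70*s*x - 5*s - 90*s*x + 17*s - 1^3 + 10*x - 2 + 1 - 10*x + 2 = -8*s^3 + 22*s^2 + 6*s + x*(-80*s^2 - 20*s)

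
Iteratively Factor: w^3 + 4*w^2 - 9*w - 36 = (w - 3)*(w^2 + 7*w + 12) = (w - 3)*(w + 4)*(w + 3)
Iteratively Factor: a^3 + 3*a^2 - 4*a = (a)*(a^2 + 3*a - 4) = a*(a - 1)*(a + 4)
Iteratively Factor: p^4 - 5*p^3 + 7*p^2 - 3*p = (p - 3)*(p^3 - 2*p^2 + p) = (p - 3)*(p - 1)*(p^2 - p) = p*(p - 3)*(p - 1)*(p - 1)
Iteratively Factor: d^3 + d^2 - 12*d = (d + 4)*(d^2 - 3*d) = (d - 3)*(d + 4)*(d)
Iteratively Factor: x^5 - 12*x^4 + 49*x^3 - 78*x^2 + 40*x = (x)*(x^4 - 12*x^3 + 49*x^2 - 78*x + 40) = x*(x - 4)*(x^3 - 8*x^2 + 17*x - 10) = x*(x - 5)*(x - 4)*(x^2 - 3*x + 2) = x*(x - 5)*(x - 4)*(x - 2)*(x - 1)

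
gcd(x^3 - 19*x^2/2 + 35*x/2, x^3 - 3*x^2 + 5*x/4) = x^2 - 5*x/2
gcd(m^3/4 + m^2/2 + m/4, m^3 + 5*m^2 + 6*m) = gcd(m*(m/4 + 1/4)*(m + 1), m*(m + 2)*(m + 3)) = m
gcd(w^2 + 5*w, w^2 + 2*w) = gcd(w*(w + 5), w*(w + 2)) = w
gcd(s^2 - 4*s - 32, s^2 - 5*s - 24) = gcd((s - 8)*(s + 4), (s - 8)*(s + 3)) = s - 8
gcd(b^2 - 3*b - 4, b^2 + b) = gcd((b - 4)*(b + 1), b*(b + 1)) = b + 1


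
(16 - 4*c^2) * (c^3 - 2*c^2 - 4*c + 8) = -4*c^5 + 8*c^4 + 32*c^3 - 64*c^2 - 64*c + 128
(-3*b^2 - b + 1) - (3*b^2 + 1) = -6*b^2 - b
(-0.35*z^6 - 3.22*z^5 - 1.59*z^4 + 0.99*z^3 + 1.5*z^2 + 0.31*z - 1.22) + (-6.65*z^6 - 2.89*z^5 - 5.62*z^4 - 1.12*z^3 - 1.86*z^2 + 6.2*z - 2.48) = -7.0*z^6 - 6.11*z^5 - 7.21*z^4 - 0.13*z^3 - 0.36*z^2 + 6.51*z - 3.7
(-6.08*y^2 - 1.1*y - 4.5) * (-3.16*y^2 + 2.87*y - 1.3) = 19.2128*y^4 - 13.9736*y^3 + 18.967*y^2 - 11.485*y + 5.85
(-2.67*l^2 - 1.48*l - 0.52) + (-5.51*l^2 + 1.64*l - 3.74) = -8.18*l^2 + 0.16*l - 4.26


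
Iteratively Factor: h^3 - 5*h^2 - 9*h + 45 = (h - 3)*(h^2 - 2*h - 15) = (h - 3)*(h + 3)*(h - 5)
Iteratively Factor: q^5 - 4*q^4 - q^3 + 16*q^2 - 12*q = (q)*(q^4 - 4*q^3 - q^2 + 16*q - 12) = q*(q - 1)*(q^3 - 3*q^2 - 4*q + 12) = q*(q - 1)*(q + 2)*(q^2 - 5*q + 6) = q*(q - 2)*(q - 1)*(q + 2)*(q - 3)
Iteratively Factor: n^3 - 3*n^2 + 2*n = (n - 1)*(n^2 - 2*n) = (n - 2)*(n - 1)*(n)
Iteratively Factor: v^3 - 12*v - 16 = (v + 2)*(v^2 - 2*v - 8) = (v + 2)^2*(v - 4)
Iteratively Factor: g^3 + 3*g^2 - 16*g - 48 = (g + 4)*(g^2 - g - 12) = (g + 3)*(g + 4)*(g - 4)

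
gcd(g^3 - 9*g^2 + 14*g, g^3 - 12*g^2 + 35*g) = g^2 - 7*g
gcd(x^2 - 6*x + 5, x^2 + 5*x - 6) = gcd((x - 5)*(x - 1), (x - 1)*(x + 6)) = x - 1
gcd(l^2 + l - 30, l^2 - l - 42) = l + 6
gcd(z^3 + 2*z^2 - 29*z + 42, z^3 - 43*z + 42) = z + 7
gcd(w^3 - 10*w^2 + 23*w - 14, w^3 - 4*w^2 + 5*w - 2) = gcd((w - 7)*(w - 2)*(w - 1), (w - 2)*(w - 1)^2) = w^2 - 3*w + 2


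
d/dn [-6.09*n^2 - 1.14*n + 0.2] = -12.18*n - 1.14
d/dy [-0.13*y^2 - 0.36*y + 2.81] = -0.26*y - 0.36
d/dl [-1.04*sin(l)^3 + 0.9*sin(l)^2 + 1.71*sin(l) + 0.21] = (-3.12*sin(l)^2 + 1.8*sin(l) + 1.71)*cos(l)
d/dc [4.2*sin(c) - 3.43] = 4.2*cos(c)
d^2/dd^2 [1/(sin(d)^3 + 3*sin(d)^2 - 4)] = 3*(-12*sin(d)^4 + 3*sin(d) - sin(3*d) + 8)/(4*(sin(d) - 1)^3*(sin(d) + 2)^4)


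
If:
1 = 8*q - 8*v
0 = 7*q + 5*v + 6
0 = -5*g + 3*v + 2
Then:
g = 9/160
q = -43/96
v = -55/96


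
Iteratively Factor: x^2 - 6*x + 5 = (x - 5)*(x - 1)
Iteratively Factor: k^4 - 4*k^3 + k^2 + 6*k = (k)*(k^3 - 4*k^2 + k + 6) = k*(k - 3)*(k^2 - k - 2) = k*(k - 3)*(k - 2)*(k + 1)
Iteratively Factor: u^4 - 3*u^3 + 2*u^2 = (u)*(u^3 - 3*u^2 + 2*u) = u*(u - 1)*(u^2 - 2*u) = u*(u - 2)*(u - 1)*(u)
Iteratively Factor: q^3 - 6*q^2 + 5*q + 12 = (q + 1)*(q^2 - 7*q + 12) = (q - 3)*(q + 1)*(q - 4)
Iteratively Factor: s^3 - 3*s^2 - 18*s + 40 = (s - 2)*(s^2 - s - 20) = (s - 2)*(s + 4)*(s - 5)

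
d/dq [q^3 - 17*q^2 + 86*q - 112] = 3*q^2 - 34*q + 86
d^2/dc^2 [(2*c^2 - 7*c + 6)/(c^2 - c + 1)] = 2*(-5*c^3 + 12*c^2 + 3*c - 5)/(c^6 - 3*c^5 + 6*c^4 - 7*c^3 + 6*c^2 - 3*c + 1)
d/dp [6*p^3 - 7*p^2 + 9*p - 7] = 18*p^2 - 14*p + 9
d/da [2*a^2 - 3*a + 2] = 4*a - 3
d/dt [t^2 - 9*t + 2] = 2*t - 9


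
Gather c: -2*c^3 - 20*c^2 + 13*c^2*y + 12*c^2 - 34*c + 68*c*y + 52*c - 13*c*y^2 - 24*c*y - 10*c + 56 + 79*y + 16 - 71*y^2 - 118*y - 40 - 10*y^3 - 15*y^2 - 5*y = -2*c^3 + c^2*(13*y - 8) + c*(-13*y^2 + 44*y + 8) - 10*y^3 - 86*y^2 - 44*y + 32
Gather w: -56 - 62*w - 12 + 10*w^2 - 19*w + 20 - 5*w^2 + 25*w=5*w^2 - 56*w - 48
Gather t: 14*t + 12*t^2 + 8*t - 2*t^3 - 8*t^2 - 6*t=-2*t^3 + 4*t^2 + 16*t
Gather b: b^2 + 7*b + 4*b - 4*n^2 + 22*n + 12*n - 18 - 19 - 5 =b^2 + 11*b - 4*n^2 + 34*n - 42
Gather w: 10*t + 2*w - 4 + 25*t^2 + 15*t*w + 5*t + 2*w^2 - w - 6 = 25*t^2 + 15*t + 2*w^2 + w*(15*t + 1) - 10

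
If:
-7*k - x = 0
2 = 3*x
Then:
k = -2/21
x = 2/3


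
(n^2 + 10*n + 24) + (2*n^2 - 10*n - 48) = 3*n^2 - 24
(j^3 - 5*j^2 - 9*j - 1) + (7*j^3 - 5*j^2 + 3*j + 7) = 8*j^3 - 10*j^2 - 6*j + 6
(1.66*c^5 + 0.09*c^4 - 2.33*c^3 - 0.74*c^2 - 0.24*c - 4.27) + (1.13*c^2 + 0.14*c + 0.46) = 1.66*c^5 + 0.09*c^4 - 2.33*c^3 + 0.39*c^2 - 0.1*c - 3.81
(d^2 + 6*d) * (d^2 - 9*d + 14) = d^4 - 3*d^3 - 40*d^2 + 84*d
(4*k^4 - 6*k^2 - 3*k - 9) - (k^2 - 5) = 4*k^4 - 7*k^2 - 3*k - 4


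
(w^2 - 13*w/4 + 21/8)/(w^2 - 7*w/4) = (w - 3/2)/w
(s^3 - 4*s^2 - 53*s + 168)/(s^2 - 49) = (s^2 - 11*s + 24)/(s - 7)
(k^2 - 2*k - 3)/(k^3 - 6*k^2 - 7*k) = (k - 3)/(k*(k - 7))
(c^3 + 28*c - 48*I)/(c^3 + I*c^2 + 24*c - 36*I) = (c - 4*I)/(c - 3*I)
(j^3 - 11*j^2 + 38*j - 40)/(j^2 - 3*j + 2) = (j^2 - 9*j + 20)/(j - 1)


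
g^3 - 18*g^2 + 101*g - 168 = (g - 8)*(g - 7)*(g - 3)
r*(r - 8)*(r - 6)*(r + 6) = r^4 - 8*r^3 - 36*r^2 + 288*r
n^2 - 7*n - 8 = (n - 8)*(n + 1)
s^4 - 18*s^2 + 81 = (s - 3)^2*(s + 3)^2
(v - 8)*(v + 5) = v^2 - 3*v - 40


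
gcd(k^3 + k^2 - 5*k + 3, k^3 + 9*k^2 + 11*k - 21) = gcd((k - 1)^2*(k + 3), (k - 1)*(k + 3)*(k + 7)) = k^2 + 2*k - 3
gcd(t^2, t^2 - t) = t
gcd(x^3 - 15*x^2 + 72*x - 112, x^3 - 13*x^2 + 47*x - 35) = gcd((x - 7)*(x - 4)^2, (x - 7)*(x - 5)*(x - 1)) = x - 7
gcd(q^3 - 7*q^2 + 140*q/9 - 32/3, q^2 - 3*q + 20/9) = q - 4/3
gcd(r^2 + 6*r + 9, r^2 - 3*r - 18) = r + 3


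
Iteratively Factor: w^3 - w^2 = (w)*(w^2 - w) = w*(w - 1)*(w)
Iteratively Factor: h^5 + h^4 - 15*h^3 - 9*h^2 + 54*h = (h - 2)*(h^4 + 3*h^3 - 9*h^2 - 27*h) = (h - 2)*(h + 3)*(h^3 - 9*h) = h*(h - 2)*(h + 3)*(h^2 - 9) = h*(h - 3)*(h - 2)*(h + 3)*(h + 3)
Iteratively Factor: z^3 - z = (z - 1)*(z^2 + z) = z*(z - 1)*(z + 1)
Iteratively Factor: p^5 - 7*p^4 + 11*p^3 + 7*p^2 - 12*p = (p - 1)*(p^4 - 6*p^3 + 5*p^2 + 12*p) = p*(p - 1)*(p^3 - 6*p^2 + 5*p + 12) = p*(p - 3)*(p - 1)*(p^2 - 3*p - 4) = p*(p - 4)*(p - 3)*(p - 1)*(p + 1)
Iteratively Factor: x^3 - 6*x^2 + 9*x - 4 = (x - 1)*(x^2 - 5*x + 4) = (x - 4)*(x - 1)*(x - 1)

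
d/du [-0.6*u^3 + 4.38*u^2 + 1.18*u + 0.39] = -1.8*u^2 + 8.76*u + 1.18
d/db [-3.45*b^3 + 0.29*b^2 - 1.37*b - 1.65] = -10.35*b^2 + 0.58*b - 1.37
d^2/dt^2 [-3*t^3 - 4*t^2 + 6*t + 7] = -18*t - 8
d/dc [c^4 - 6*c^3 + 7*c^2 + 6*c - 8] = 4*c^3 - 18*c^2 + 14*c + 6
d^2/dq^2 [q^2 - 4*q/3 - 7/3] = 2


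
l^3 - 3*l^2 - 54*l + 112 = (l - 8)*(l - 2)*(l + 7)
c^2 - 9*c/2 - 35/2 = (c - 7)*(c + 5/2)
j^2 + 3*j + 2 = (j + 1)*(j + 2)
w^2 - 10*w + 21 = (w - 7)*(w - 3)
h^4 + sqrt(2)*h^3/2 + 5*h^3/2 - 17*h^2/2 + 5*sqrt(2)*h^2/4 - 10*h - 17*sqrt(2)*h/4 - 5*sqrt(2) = (h - 5/2)*(h + 1)*(h + 4)*(h + sqrt(2)/2)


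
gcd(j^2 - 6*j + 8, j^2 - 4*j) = j - 4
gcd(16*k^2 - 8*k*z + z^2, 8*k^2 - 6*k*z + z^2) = -4*k + z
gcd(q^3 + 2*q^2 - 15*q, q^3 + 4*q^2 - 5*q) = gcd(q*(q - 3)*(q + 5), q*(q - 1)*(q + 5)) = q^2 + 5*q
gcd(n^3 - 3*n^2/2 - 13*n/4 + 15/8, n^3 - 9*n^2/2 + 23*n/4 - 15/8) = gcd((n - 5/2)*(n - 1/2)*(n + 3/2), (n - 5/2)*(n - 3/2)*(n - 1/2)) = n^2 - 3*n + 5/4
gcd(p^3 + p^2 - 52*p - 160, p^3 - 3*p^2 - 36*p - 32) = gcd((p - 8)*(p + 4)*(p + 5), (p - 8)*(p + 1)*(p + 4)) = p^2 - 4*p - 32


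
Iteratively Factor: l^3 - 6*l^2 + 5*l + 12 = (l - 4)*(l^2 - 2*l - 3) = (l - 4)*(l - 3)*(l + 1)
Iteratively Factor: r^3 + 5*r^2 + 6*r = (r + 3)*(r^2 + 2*r) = r*(r + 3)*(r + 2)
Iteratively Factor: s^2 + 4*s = (s)*(s + 4)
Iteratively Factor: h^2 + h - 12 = (h + 4)*(h - 3)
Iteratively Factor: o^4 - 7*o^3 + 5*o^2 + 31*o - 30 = (o - 5)*(o^3 - 2*o^2 - 5*o + 6) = (o - 5)*(o - 3)*(o^2 + o - 2) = (o - 5)*(o - 3)*(o - 1)*(o + 2)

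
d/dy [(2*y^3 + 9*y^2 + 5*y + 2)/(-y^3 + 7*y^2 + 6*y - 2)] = (23*y^4 + 34*y^3 + 13*y^2 - 64*y - 22)/(y^6 - 14*y^5 + 37*y^4 + 88*y^3 + 8*y^2 - 24*y + 4)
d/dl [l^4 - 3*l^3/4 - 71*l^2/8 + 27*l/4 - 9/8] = 4*l^3 - 9*l^2/4 - 71*l/4 + 27/4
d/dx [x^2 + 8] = 2*x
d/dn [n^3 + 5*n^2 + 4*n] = 3*n^2 + 10*n + 4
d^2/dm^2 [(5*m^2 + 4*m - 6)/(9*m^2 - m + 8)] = 2*(369*m^3 - 2538*m^2 - 702*m + 778)/(729*m^6 - 243*m^5 + 1971*m^4 - 433*m^3 + 1752*m^2 - 192*m + 512)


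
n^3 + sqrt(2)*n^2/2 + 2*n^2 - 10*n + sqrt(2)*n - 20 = (n + 2)*(n - 2*sqrt(2))*(n + 5*sqrt(2)/2)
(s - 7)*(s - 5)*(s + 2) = s^3 - 10*s^2 + 11*s + 70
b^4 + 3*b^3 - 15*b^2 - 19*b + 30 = (b - 3)*(b - 1)*(b + 2)*(b + 5)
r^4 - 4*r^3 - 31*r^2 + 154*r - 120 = (r - 5)*(r - 4)*(r - 1)*(r + 6)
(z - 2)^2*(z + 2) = z^3 - 2*z^2 - 4*z + 8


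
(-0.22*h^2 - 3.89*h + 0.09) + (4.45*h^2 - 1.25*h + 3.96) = 4.23*h^2 - 5.14*h + 4.05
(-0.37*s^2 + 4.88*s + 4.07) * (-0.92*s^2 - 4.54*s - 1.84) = 0.3404*s^4 - 2.8098*s^3 - 25.2188*s^2 - 27.457*s - 7.4888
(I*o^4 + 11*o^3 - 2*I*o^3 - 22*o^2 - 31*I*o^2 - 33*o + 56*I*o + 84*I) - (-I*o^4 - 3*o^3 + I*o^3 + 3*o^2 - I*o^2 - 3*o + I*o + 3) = 2*I*o^4 + 14*o^3 - 3*I*o^3 - 25*o^2 - 30*I*o^2 - 30*o + 55*I*o - 3 + 84*I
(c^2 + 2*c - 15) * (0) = 0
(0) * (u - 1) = 0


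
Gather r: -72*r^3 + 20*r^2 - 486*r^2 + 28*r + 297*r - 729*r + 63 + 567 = -72*r^3 - 466*r^2 - 404*r + 630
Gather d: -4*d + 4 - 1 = 3 - 4*d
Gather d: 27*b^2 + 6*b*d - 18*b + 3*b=27*b^2 + 6*b*d - 15*b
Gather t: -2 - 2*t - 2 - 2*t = -4*t - 4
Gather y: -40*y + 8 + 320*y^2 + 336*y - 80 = 320*y^2 + 296*y - 72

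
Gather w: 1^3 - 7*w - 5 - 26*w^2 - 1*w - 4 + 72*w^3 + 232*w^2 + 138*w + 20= 72*w^3 + 206*w^2 + 130*w + 12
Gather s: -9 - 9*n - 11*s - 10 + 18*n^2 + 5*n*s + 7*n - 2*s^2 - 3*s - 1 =18*n^2 - 2*n - 2*s^2 + s*(5*n - 14) - 20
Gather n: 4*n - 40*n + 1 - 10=-36*n - 9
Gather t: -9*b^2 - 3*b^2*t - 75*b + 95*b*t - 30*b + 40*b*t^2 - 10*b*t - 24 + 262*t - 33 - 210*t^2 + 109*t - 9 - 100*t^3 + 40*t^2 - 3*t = -9*b^2 - 105*b - 100*t^3 + t^2*(40*b - 170) + t*(-3*b^2 + 85*b + 368) - 66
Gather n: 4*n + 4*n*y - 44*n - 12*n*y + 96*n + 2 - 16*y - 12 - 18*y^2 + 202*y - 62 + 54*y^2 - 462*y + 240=n*(56 - 8*y) + 36*y^2 - 276*y + 168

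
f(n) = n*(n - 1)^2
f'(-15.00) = 736.00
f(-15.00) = -3840.00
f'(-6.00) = 133.00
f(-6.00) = -294.00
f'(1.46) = 1.55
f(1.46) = 0.31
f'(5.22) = 61.87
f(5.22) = 92.96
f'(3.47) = 23.24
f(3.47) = 21.17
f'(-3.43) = 50.01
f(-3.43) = -67.31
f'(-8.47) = 250.10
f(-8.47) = -759.60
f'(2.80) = 13.32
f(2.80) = 9.07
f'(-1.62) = 15.35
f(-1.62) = -11.12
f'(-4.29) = 73.37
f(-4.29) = -120.05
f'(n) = n*(2*n - 2) + (n - 1)^2 = (n - 1)*(3*n - 1)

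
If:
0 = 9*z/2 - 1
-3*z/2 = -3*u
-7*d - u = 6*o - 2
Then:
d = 17/63 - 6*o/7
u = 1/9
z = 2/9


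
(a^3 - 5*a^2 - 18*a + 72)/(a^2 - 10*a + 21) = (a^2 - 2*a - 24)/(a - 7)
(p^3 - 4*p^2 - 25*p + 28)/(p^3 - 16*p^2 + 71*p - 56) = (p + 4)/(p - 8)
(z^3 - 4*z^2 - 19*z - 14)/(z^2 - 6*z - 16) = (z^2 - 6*z - 7)/(z - 8)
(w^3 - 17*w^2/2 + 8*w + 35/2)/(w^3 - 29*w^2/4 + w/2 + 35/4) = 2*(2*w - 5)/(4*w - 5)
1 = 1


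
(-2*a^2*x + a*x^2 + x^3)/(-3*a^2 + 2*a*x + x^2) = x*(2*a + x)/(3*a + x)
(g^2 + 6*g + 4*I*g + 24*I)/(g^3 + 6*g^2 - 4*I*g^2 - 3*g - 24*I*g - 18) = (g + 4*I)/(g^2 - 4*I*g - 3)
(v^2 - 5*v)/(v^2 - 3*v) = (v - 5)/(v - 3)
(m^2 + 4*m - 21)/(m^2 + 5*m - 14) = (m - 3)/(m - 2)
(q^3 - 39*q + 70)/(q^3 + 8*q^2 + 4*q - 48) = (q^2 + 2*q - 35)/(q^2 + 10*q + 24)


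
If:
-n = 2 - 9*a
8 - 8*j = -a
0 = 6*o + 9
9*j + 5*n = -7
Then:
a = -16/123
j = 121/123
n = -130/41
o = -3/2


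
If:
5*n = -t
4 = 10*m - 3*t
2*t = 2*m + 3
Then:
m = 17/14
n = -19/35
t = 19/7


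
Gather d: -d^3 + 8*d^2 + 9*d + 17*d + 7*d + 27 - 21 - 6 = -d^3 + 8*d^2 + 33*d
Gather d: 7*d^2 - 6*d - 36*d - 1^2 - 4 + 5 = 7*d^2 - 42*d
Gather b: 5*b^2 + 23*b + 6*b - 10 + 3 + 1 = 5*b^2 + 29*b - 6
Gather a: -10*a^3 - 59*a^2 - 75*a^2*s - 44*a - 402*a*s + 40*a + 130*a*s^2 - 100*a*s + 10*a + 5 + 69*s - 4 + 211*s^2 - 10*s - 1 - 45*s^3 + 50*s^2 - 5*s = -10*a^3 + a^2*(-75*s - 59) + a*(130*s^2 - 502*s + 6) - 45*s^3 + 261*s^2 + 54*s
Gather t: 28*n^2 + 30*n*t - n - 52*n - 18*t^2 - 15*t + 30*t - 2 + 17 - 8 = 28*n^2 - 53*n - 18*t^2 + t*(30*n + 15) + 7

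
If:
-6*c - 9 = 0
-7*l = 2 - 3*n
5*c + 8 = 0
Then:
No Solution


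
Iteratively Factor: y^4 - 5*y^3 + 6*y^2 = (y - 3)*(y^3 - 2*y^2) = y*(y - 3)*(y^2 - 2*y) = y*(y - 3)*(y - 2)*(y)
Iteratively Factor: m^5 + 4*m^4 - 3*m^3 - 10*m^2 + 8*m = (m)*(m^4 + 4*m^3 - 3*m^2 - 10*m + 8) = m*(m - 1)*(m^3 + 5*m^2 + 2*m - 8) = m*(m - 1)*(m + 4)*(m^2 + m - 2) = m*(m - 1)*(m + 2)*(m + 4)*(m - 1)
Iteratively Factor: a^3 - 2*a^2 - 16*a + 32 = (a + 4)*(a^2 - 6*a + 8) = (a - 2)*(a + 4)*(a - 4)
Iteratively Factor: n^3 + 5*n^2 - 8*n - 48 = (n + 4)*(n^2 + n - 12) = (n + 4)^2*(n - 3)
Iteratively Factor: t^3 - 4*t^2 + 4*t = (t)*(t^2 - 4*t + 4) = t*(t - 2)*(t - 2)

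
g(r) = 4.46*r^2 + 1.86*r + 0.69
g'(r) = 8.92*r + 1.86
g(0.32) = 1.74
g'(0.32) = 4.71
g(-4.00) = 64.61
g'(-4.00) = -33.82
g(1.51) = 13.67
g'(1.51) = 15.33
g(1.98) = 21.86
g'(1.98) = 19.52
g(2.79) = 40.60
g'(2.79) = 26.75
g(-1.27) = 5.52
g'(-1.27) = -9.47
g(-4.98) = 102.04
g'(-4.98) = -42.56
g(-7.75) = 254.15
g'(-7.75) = -67.27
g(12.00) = 665.25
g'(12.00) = 108.90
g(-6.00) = 150.09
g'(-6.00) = -51.66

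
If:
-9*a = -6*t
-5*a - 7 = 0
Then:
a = -7/5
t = -21/10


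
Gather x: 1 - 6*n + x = -6*n + x + 1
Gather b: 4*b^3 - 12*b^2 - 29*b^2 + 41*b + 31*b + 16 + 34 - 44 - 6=4*b^3 - 41*b^2 + 72*b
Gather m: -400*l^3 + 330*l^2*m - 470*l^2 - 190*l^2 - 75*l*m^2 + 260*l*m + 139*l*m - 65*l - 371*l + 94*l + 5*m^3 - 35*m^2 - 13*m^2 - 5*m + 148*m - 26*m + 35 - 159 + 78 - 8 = -400*l^3 - 660*l^2 - 342*l + 5*m^3 + m^2*(-75*l - 48) + m*(330*l^2 + 399*l + 117) - 54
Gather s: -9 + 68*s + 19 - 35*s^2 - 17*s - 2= -35*s^2 + 51*s + 8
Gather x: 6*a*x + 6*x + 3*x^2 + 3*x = 3*x^2 + x*(6*a + 9)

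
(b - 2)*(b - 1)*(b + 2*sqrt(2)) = b^3 - 3*b^2 + 2*sqrt(2)*b^2 - 6*sqrt(2)*b + 2*b + 4*sqrt(2)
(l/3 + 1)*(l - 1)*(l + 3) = l^3/3 + 5*l^2/3 + l - 3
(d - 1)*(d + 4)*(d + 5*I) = d^3 + 3*d^2 + 5*I*d^2 - 4*d + 15*I*d - 20*I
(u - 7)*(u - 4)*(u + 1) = u^3 - 10*u^2 + 17*u + 28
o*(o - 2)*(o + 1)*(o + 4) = o^4 + 3*o^3 - 6*o^2 - 8*o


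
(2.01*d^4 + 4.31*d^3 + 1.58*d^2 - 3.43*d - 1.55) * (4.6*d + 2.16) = 9.246*d^5 + 24.1676*d^4 + 16.5776*d^3 - 12.3652*d^2 - 14.5388*d - 3.348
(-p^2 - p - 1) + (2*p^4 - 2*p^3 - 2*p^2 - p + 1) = 2*p^4 - 2*p^3 - 3*p^2 - 2*p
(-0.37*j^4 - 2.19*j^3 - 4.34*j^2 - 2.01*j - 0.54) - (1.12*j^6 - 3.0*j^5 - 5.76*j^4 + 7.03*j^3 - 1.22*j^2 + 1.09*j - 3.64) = -1.12*j^6 + 3.0*j^5 + 5.39*j^4 - 9.22*j^3 - 3.12*j^2 - 3.1*j + 3.1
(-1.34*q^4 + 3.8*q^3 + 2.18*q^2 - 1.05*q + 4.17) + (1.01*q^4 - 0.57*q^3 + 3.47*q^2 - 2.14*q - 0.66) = -0.33*q^4 + 3.23*q^3 + 5.65*q^2 - 3.19*q + 3.51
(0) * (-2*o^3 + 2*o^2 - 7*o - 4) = 0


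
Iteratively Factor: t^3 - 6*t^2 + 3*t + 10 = (t - 2)*(t^2 - 4*t - 5) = (t - 5)*(t - 2)*(t + 1)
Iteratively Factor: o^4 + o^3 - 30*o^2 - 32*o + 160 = (o - 5)*(o^3 + 6*o^2 - 32) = (o - 5)*(o - 2)*(o^2 + 8*o + 16) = (o - 5)*(o - 2)*(o + 4)*(o + 4)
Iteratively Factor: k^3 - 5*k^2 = (k - 5)*(k^2) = k*(k - 5)*(k)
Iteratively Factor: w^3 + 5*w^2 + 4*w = (w + 4)*(w^2 + w) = w*(w + 4)*(w + 1)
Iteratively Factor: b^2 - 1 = (b + 1)*(b - 1)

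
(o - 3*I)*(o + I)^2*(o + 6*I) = o^4 + 5*I*o^3 + 11*o^2 + 33*I*o - 18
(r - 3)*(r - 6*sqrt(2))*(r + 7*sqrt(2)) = r^3 - 3*r^2 + sqrt(2)*r^2 - 84*r - 3*sqrt(2)*r + 252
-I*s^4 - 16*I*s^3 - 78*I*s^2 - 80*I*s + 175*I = (s + 5)^2*(s + 7)*(-I*s + I)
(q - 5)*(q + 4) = q^2 - q - 20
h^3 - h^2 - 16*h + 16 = (h - 4)*(h - 1)*(h + 4)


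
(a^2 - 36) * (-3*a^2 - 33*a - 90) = -3*a^4 - 33*a^3 + 18*a^2 + 1188*a + 3240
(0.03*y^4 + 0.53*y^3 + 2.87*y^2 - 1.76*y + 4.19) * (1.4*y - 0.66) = 0.042*y^5 + 0.7222*y^4 + 3.6682*y^3 - 4.3582*y^2 + 7.0276*y - 2.7654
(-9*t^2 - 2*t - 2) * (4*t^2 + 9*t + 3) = -36*t^4 - 89*t^3 - 53*t^2 - 24*t - 6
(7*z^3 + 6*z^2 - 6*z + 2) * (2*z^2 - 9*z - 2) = 14*z^5 - 51*z^4 - 80*z^3 + 46*z^2 - 6*z - 4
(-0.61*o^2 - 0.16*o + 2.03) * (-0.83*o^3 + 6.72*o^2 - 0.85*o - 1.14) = 0.5063*o^5 - 3.9664*o^4 - 2.2416*o^3 + 14.473*o^2 - 1.5431*o - 2.3142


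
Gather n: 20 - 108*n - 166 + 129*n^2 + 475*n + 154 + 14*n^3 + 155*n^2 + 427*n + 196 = 14*n^3 + 284*n^2 + 794*n + 204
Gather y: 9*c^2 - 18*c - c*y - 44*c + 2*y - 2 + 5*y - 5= 9*c^2 - 62*c + y*(7 - c) - 7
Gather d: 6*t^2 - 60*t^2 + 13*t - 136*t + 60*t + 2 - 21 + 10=-54*t^2 - 63*t - 9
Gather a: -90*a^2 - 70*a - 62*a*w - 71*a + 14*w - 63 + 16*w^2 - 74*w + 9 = -90*a^2 + a*(-62*w - 141) + 16*w^2 - 60*w - 54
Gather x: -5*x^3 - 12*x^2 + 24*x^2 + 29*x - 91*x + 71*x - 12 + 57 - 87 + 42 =-5*x^3 + 12*x^2 + 9*x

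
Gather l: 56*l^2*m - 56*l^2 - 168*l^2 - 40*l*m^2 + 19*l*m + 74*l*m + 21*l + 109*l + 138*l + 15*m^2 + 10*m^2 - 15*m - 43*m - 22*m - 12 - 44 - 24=l^2*(56*m - 224) + l*(-40*m^2 + 93*m + 268) + 25*m^2 - 80*m - 80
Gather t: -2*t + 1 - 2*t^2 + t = -2*t^2 - t + 1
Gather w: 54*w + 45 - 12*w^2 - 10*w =-12*w^2 + 44*w + 45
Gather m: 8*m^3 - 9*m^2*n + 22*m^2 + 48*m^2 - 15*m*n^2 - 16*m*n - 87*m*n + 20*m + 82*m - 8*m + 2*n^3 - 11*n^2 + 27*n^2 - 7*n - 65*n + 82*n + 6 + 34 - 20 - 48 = 8*m^3 + m^2*(70 - 9*n) + m*(-15*n^2 - 103*n + 94) + 2*n^3 + 16*n^2 + 10*n - 28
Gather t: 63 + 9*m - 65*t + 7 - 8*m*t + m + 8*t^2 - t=10*m + 8*t^2 + t*(-8*m - 66) + 70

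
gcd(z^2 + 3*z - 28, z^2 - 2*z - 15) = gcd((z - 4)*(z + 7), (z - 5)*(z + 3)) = 1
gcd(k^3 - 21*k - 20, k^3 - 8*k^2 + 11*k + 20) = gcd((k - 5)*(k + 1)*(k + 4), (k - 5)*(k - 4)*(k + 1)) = k^2 - 4*k - 5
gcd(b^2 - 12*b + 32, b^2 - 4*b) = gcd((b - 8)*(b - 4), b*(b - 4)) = b - 4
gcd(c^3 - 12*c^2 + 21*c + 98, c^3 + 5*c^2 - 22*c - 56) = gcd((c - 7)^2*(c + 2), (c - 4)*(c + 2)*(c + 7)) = c + 2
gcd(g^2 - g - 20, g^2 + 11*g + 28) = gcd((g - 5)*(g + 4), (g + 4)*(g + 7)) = g + 4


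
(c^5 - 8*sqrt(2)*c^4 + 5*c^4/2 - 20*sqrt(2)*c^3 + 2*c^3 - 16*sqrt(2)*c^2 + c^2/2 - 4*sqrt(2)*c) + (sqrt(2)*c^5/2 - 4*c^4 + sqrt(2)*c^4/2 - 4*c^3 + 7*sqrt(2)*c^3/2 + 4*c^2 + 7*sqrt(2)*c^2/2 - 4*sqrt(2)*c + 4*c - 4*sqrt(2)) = sqrt(2)*c^5/2 + c^5 - 15*sqrt(2)*c^4/2 - 3*c^4/2 - 33*sqrt(2)*c^3/2 - 2*c^3 - 25*sqrt(2)*c^2/2 + 9*c^2/2 - 8*sqrt(2)*c + 4*c - 4*sqrt(2)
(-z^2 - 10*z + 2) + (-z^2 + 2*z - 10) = -2*z^2 - 8*z - 8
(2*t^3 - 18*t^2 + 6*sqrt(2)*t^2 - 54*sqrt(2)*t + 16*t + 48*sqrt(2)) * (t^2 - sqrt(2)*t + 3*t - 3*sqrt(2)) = 2*t^5 - 12*t^4 + 4*sqrt(2)*t^4 - 50*t^3 - 24*sqrt(2)*t^3 - 76*sqrt(2)*t^2 + 120*t^2 + 96*sqrt(2)*t + 228*t - 288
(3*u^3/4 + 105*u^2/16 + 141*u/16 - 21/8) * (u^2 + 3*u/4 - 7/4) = 3*u^5/4 + 57*u^4/8 + 795*u^3/64 - 15*u^2/2 - 1113*u/64 + 147/32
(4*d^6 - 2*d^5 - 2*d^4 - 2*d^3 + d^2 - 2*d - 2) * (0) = 0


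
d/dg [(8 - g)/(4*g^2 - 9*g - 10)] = 2*(2*g^2 - 32*g + 41)/(16*g^4 - 72*g^3 + g^2 + 180*g + 100)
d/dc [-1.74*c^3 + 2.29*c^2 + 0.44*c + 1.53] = -5.22*c^2 + 4.58*c + 0.44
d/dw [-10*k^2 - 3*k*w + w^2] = -3*k + 2*w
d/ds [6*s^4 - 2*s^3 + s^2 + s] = 24*s^3 - 6*s^2 + 2*s + 1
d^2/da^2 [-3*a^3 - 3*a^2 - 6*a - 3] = -18*a - 6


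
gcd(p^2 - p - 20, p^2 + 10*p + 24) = p + 4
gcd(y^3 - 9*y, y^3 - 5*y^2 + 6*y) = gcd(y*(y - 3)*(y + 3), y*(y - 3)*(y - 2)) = y^2 - 3*y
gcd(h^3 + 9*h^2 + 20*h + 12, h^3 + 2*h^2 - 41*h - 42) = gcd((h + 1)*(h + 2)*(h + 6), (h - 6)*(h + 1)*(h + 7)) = h + 1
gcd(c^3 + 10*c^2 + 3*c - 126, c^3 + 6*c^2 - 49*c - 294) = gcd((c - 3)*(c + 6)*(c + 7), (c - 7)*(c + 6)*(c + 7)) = c^2 + 13*c + 42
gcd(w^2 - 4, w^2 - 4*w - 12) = w + 2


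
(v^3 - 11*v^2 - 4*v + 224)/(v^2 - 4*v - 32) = v - 7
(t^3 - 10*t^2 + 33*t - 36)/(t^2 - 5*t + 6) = (t^2 - 7*t + 12)/(t - 2)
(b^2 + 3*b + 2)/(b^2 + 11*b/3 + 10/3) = 3*(b + 1)/(3*b + 5)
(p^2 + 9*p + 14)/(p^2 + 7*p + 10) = (p + 7)/(p + 5)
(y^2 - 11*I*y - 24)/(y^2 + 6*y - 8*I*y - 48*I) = (y - 3*I)/(y + 6)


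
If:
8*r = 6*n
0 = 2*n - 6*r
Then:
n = 0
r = 0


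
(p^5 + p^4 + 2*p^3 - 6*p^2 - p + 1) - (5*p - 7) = p^5 + p^4 + 2*p^3 - 6*p^2 - 6*p + 8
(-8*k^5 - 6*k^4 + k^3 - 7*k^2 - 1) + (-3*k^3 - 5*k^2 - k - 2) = -8*k^5 - 6*k^4 - 2*k^3 - 12*k^2 - k - 3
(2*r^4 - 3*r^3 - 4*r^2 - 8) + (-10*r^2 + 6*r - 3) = 2*r^4 - 3*r^3 - 14*r^2 + 6*r - 11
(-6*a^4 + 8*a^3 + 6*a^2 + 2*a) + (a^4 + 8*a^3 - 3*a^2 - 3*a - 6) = -5*a^4 + 16*a^3 + 3*a^2 - a - 6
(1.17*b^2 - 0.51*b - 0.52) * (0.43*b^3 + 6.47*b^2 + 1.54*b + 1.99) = 0.5031*b^5 + 7.3506*b^4 - 1.7215*b^3 - 1.8215*b^2 - 1.8157*b - 1.0348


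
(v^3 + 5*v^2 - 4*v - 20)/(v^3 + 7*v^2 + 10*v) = (v - 2)/v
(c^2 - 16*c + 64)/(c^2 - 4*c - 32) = (c - 8)/(c + 4)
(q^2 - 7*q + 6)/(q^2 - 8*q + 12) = (q - 1)/(q - 2)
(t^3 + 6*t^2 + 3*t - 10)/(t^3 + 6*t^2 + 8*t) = (t^2 + 4*t - 5)/(t*(t + 4))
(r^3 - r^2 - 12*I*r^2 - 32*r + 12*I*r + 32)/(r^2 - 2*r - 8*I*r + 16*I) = (r^2 - r*(1 + 4*I) + 4*I)/(r - 2)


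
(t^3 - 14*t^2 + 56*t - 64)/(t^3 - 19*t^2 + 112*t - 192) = (t^2 - 6*t + 8)/(t^2 - 11*t + 24)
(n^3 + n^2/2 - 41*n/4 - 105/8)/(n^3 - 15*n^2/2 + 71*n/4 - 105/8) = (4*n^2 + 16*n + 15)/(4*n^2 - 16*n + 15)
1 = 1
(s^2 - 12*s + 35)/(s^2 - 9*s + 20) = (s - 7)/(s - 4)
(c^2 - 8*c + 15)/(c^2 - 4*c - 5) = (c - 3)/(c + 1)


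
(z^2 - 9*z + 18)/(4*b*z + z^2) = (z^2 - 9*z + 18)/(z*(4*b + z))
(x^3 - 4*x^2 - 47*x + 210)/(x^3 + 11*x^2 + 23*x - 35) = (x^2 - 11*x + 30)/(x^2 + 4*x - 5)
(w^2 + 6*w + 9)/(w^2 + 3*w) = (w + 3)/w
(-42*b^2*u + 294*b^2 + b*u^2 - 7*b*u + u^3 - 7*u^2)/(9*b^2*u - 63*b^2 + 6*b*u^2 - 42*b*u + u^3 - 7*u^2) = (-42*b^2 + b*u + u^2)/(9*b^2 + 6*b*u + u^2)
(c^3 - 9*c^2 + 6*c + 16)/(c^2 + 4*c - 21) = (c^3 - 9*c^2 + 6*c + 16)/(c^2 + 4*c - 21)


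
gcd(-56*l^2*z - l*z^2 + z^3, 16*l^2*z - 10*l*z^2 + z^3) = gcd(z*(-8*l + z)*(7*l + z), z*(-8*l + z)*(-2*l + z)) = -8*l*z + z^2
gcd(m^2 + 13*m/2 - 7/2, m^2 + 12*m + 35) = m + 7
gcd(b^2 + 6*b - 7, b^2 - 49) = b + 7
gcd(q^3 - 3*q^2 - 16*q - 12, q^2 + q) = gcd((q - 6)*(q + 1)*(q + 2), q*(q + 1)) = q + 1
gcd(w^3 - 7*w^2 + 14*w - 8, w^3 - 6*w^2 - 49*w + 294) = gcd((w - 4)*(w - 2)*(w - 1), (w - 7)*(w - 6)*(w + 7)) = 1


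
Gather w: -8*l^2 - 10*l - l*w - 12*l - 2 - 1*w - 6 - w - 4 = -8*l^2 - 22*l + w*(-l - 2) - 12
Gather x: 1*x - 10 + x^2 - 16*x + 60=x^2 - 15*x + 50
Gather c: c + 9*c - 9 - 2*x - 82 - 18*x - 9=10*c - 20*x - 100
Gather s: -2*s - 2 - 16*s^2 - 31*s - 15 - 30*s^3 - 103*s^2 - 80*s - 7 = -30*s^3 - 119*s^2 - 113*s - 24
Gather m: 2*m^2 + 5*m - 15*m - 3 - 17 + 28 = 2*m^2 - 10*m + 8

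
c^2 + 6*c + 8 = (c + 2)*(c + 4)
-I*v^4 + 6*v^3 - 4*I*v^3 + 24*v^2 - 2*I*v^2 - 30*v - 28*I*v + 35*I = (v + 5)*(v - I)*(v + 7*I)*(-I*v + I)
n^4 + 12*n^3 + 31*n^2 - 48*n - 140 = (n - 2)*(n + 2)*(n + 5)*(n + 7)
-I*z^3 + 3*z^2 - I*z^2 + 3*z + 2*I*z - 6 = (z + 2)*(z + 3*I)*(-I*z + I)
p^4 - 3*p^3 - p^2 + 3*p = p*(p - 3)*(p - 1)*(p + 1)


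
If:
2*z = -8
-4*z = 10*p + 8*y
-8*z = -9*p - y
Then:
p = -136/31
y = 232/31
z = -4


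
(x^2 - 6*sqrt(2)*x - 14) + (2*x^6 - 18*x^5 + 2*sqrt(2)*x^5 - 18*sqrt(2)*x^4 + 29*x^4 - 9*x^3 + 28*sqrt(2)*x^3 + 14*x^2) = 2*x^6 - 18*x^5 + 2*sqrt(2)*x^5 - 18*sqrt(2)*x^4 + 29*x^4 - 9*x^3 + 28*sqrt(2)*x^3 + 15*x^2 - 6*sqrt(2)*x - 14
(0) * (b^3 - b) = 0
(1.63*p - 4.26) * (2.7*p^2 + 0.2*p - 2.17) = 4.401*p^3 - 11.176*p^2 - 4.3891*p + 9.2442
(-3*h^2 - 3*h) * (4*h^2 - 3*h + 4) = -12*h^4 - 3*h^3 - 3*h^2 - 12*h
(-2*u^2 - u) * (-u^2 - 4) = 2*u^4 + u^3 + 8*u^2 + 4*u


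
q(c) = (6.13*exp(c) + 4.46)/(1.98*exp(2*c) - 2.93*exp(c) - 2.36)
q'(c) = (6.13*exp(c) + 4.46)*(-3.96*exp(2*c) + 2.93*exp(c))/(1.98*exp(2*c) - 2.93*exp(c) - 2.36)^2 + 6.13*exp(c)/(1.98*exp(2*c) - 2.93*exp(c) - 2.36)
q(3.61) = 0.09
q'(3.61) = -0.09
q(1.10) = 3.41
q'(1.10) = -10.95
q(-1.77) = -1.96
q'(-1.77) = -0.10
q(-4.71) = -1.89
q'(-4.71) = -0.00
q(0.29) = -4.62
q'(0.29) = -8.31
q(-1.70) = -1.97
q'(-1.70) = -0.11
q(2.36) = 0.37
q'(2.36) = -0.46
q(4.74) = 0.03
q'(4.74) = -0.03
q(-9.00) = -1.89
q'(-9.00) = 0.00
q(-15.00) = -1.89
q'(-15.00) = 0.00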